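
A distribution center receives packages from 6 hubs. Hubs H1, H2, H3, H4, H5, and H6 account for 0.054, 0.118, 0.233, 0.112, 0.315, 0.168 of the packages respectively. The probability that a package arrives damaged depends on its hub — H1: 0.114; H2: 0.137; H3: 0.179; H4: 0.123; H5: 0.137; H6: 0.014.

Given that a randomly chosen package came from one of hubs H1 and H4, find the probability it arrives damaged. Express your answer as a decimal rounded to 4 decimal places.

0.1201

Let S = {H1, H4}.
P(S) = 0.054 + 0.112 = 0.166.
P(D ∩ S) = 0.114·0.054 + 0.123·0.112 = 0.006156 + 0.013776 = 0.019932.
P(D | S) = 0.019932 / 0.166 = 0.120072…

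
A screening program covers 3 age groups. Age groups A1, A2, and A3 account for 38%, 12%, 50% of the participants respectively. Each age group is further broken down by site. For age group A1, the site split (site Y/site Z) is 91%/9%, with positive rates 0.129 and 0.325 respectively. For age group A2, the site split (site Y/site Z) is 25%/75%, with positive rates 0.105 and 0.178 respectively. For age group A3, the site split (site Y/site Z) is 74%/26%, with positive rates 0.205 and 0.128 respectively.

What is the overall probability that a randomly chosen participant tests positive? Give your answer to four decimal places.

P(T) ≈ 0.1674

P(T|A1) = 0.91·0.129 + 0.09·0.325 = 0.11739 + 0.02925 = 0.14664
P(T|A2) = 0.25·0.105 + 0.75·0.178 = 0.02625 + 0.1335 = 0.15975
P(T|A3) = 0.74·0.205 + 0.26·0.128 = 0.1517 + 0.03328 = 0.18498
Then overall,
P(T) = 0.38·0.14664 + 0.12·0.15975 + 0.5·0.18498
      = 0.0557232 + 0.01917 + 0.09249 = 0.1673832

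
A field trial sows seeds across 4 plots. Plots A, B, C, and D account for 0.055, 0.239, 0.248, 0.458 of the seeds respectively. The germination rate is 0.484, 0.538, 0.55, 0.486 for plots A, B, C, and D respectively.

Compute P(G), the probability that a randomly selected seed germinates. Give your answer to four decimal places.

P(G) ≈ 0.5142

P(G) = P(G|A)·P(A) + P(G|B)·P(B) + P(G|C)·P(C) + P(G|D)·P(D)
      = 0.484·0.055 + 0.538·0.239 + 0.55·0.248 + 0.486·0.458
      = 0.02662 + 0.128582 + 0.1364 + 0.222588 = 0.51419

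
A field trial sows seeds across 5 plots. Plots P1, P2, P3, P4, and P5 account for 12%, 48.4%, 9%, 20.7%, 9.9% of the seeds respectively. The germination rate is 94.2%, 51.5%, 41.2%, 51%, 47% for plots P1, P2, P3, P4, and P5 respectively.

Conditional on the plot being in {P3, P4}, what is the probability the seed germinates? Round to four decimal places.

0.4803

Let S = {P3, P4}.
P(S) = 0.09 + 0.207 = 0.297.
P(G ∩ S) = 0.412·0.09 + 0.51·0.207 = 0.03708 + 0.10557 = 0.14265.
P(G | S) = 0.14265 / 0.297 = 0.480303…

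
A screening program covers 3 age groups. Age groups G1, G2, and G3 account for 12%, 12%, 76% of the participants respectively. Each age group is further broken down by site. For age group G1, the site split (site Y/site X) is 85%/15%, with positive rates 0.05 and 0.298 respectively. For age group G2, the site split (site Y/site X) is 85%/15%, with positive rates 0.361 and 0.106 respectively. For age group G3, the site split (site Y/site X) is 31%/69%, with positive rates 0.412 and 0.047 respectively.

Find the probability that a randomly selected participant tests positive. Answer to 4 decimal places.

P(T|G1) = 0.85·0.05 + 0.15·0.298 = 0.0425 + 0.0447 = 0.0872
P(T|G2) = 0.85·0.361 + 0.15·0.106 = 0.30685 + 0.0159 = 0.32275
P(T|G3) = 0.31·0.412 + 0.69·0.047 = 0.12772 + 0.03243 = 0.16015
By total probability over the outer partition,
P(T) = 0.12·0.0872 + 0.12·0.32275 + 0.76·0.16015
      = 0.010464 + 0.03873 + 0.121714 = 0.170908

P(T) ≈ 0.1709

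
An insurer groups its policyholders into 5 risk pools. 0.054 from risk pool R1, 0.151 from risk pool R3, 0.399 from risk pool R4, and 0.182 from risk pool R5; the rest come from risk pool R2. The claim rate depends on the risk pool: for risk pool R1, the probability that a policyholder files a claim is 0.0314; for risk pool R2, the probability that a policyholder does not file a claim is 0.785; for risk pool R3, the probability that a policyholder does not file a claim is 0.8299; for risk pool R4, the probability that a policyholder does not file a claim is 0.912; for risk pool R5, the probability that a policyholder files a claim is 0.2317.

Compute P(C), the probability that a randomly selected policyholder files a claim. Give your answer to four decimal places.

P(C) ≈ 0.1507

P(R2) = 1 − (0.054 + 0.151 + 0.399 + 0.182) = 0.214.
P(C|R2) = 1 − 0.785 = 0.215.
P(C|R3) = 1 − 0.8299 = 0.1701.
P(C|R4) = 1 − 0.912 = 0.088.
By the law of total probability,
P(C) = P(C|R1)·P(R1) + P(C|R2)·P(R2) + P(C|R3)·P(R3) + P(C|R4)·P(R4) + P(C|R5)·P(R5)
      = 0.0314·0.054 + 0.215·0.214 + 0.1701·0.151 + 0.088·0.399 + 0.2317·0.182
      = 0.0016956 + 0.04601 + 0.0256851 + 0.035112 + 0.0421694 = 0.1506721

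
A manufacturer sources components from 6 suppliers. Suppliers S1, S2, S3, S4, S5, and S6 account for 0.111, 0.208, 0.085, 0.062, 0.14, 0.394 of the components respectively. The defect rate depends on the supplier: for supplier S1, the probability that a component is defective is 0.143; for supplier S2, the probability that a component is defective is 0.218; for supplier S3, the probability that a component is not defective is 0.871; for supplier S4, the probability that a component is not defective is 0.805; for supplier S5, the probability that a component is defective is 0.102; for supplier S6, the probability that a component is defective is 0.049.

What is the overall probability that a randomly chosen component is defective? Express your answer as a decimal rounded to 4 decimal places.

P(D) ≈ 0.1179

P(D|S3) = 1 − 0.871 = 0.129.
P(D|S4) = 1 − 0.805 = 0.195.
By the law of total probability,
P(D) = P(D|S1)·P(S1) + P(D|S2)·P(S2) + P(D|S3)·P(S3) + P(D|S4)·P(S4) + P(D|S5)·P(S5) + P(D|S6)·P(S6)
      = 0.143·0.111 + 0.218·0.208 + 0.129·0.085 + 0.195·0.062 + 0.102·0.14 + 0.049·0.394
      = 0.015873 + 0.045344 + 0.010965 + 0.01209 + 0.01428 + 0.019306 = 0.117858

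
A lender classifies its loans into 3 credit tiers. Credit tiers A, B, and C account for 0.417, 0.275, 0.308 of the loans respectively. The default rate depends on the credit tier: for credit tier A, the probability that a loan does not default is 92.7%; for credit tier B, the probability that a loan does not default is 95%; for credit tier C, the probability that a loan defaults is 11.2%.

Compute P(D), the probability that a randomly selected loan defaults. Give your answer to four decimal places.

P(D) ≈ 0.0787

P(D|A) = 1 − 0.927 = 0.073.
P(D|B) = 1 − 0.95 = 0.05.
Summing over the partition,
P(D) = P(D|A)·P(A) + P(D|B)·P(B) + P(D|C)·P(C)
      = 0.073·0.417 + 0.05·0.275 + 0.112·0.308
      = 0.030441 + 0.01375 + 0.034496 = 0.078687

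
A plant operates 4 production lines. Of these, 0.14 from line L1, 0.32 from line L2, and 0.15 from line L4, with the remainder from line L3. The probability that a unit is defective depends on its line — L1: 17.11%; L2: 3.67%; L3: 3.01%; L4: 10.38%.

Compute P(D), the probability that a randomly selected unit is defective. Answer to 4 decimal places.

P(D) ≈ 0.0630

P(L3) = 1 − (0.14 + 0.32 + 0.15) = 0.39.
P(D) = P(D|L1)·P(L1) + P(D|L2)·P(L2) + P(D|L3)·P(L3) + P(D|L4)·P(L4)
      = 0.1711·0.14 + 0.0367·0.32 + 0.0301·0.39 + 0.1038·0.15
      = 0.023954 + 0.011744 + 0.011739 + 0.01557 = 0.063007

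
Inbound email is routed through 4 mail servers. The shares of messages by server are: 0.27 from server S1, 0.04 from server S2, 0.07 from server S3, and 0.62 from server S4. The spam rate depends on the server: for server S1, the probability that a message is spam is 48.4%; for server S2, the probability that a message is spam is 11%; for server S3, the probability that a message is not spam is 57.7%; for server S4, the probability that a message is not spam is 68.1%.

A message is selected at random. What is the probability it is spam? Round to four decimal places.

P(S|S3) = 1 − 0.577 = 0.423.
P(S|S4) = 1 − 0.681 = 0.319.
P(S) = P(S|S1)·P(S1) + P(S|S2)·P(S2) + P(S|S3)·P(S3) + P(S|S4)·P(S4)
      = 0.484·0.27 + 0.11·0.04 + 0.423·0.07 + 0.319·0.62
      = 0.13068 + 0.0044 + 0.02961 + 0.19778 = 0.36247

0.3625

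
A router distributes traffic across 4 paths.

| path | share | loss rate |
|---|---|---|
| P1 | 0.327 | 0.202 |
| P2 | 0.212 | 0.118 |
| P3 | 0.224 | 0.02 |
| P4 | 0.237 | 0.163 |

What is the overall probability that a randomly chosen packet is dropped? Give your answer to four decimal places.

Summing over the partition,
P(L) = P(L|P1)·P(P1) + P(L|P2)·P(P2) + P(L|P3)·P(P3) + P(L|P4)·P(P4)
      = 0.202·0.327 + 0.118·0.212 + 0.02·0.224 + 0.163·0.237
      = 0.066054 + 0.025016 + 0.00448 + 0.038631 = 0.134181

0.1342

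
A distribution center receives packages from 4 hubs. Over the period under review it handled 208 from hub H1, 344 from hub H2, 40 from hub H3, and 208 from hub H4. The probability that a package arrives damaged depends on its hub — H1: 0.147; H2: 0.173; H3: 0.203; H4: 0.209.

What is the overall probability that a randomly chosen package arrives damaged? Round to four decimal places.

Total: 208 + 344 + 40 + 208 = 800.
P(H1) = 208/800 = 0.26. P(H2) = 344/800 = 0.43. P(H3) = 40/800 = 0.05. P(H4) = 208/800 = 0.26.
P(D) = P(D|H1)·P(H1) + P(D|H2)·P(H2) + P(D|H3)·P(H3) + P(D|H4)·P(H4)
      = 0.147·0.26 + 0.173·0.43 + 0.203·0.05 + 0.209·0.26
      = 0.03822 + 0.07439 + 0.01015 + 0.05434 = 0.1771

P(D) ≈ 0.1771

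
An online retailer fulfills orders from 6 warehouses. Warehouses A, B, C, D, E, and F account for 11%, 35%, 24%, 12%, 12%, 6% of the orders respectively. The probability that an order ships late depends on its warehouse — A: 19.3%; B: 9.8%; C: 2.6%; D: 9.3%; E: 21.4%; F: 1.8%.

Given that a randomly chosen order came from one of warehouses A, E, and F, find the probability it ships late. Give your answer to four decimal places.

0.1655

Let S = {A, E, F}.
P(S) = 0.11 + 0.12 + 0.06 = 0.29.
P(L ∩ S) = 0.193·0.11 + 0.214·0.12 + 0.018·0.06 = 0.02123 + 0.02568 + 0.00108 = 0.04799.
P(L | S) = 0.04799 / 0.29 = 0.165483…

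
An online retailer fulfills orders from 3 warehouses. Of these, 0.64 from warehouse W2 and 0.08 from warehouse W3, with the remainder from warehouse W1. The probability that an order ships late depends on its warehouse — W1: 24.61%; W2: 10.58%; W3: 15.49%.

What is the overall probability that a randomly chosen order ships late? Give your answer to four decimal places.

0.1490

P(W1) = 1 − (0.64 + 0.08) = 0.28.
By the law of total probability,
P(L) = P(L|W1)·P(W1) + P(L|W2)·P(W2) + P(L|W3)·P(W3)
      = 0.2461·0.28 + 0.1058·0.64 + 0.1549·0.08
      = 0.068908 + 0.067712 + 0.012392 = 0.149012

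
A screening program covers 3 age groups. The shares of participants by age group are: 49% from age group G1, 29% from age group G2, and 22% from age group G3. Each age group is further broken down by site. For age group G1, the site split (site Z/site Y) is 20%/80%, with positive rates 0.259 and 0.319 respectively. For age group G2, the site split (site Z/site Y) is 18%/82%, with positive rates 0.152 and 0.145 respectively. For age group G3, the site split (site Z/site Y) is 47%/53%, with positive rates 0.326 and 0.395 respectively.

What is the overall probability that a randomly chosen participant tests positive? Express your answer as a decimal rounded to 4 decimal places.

0.2726

P(T|G1) = 0.2·0.259 + 0.8·0.319 = 0.0518 + 0.2552 = 0.307
P(T|G2) = 0.18·0.152 + 0.82·0.145 = 0.02736 + 0.1189 = 0.14626
P(T|G3) = 0.47·0.326 + 0.53·0.395 = 0.15322 + 0.20935 = 0.36257
Then overall,
P(T) = 0.49·0.307 + 0.29·0.14626 + 0.22·0.36257
      = 0.15043 + 0.0424154 + 0.0797654 = 0.2726108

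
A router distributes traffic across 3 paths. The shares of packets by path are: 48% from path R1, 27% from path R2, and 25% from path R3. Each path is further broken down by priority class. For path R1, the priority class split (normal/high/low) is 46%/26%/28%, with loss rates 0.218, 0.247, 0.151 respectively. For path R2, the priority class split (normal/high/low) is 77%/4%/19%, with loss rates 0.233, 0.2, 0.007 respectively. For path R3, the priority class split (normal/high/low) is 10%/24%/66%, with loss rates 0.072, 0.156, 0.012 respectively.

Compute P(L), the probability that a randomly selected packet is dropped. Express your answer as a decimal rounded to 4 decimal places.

P(L) ≈ 0.1634

P(L|R1) = 0.46·0.218 + 0.26·0.247 + 0.28·0.151 = 0.10028 + 0.06422 + 0.04228 = 0.20678
P(L|R2) = 0.77·0.233 + 0.04·0.2 + 0.19·0.007 = 0.17941 + 0.008 + 0.00133 = 0.18874
P(L|R3) = 0.1·0.072 + 0.24·0.156 + 0.66·0.012 = 0.0072 + 0.03744 + 0.00792 = 0.05256
By total probability over the outer partition,
P(L) = 0.48·0.20678 + 0.27·0.18874 + 0.25·0.05256
      = 0.0992544 + 0.0509598 + 0.01314 = 0.1633542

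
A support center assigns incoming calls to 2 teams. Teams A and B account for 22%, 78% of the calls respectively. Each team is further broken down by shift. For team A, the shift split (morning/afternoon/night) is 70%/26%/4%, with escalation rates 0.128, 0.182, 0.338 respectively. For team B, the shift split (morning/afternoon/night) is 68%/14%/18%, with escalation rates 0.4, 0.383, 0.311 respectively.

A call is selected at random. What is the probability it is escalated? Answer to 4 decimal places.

P(E|A) = 0.7·0.128 + 0.26·0.182 + 0.04·0.338 = 0.0896 + 0.04732 + 0.01352 = 0.15044
P(E|B) = 0.68·0.4 + 0.14·0.383 + 0.18·0.311 = 0.272 + 0.05362 + 0.05598 = 0.3816
Then overall,
P(E) = 0.22·0.15044 + 0.78·0.3816
      = 0.0330968 + 0.297648 = 0.3307448

0.3307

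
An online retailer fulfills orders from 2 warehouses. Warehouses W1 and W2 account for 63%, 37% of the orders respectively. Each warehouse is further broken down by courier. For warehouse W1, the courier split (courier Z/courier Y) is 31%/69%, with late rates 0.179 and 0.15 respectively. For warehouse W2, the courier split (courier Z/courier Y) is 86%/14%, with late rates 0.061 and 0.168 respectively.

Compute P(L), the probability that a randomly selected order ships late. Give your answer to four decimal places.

0.1283

P(L|W1) = 0.31·0.179 + 0.69·0.15 = 0.05549 + 0.1035 = 0.15899
P(L|W2) = 0.86·0.061 + 0.14·0.168 = 0.05246 + 0.02352 = 0.07598
By total probability over the outer partition,
P(L) = 0.63·0.15899 + 0.37·0.07598
      = 0.1001637 + 0.0281126 = 0.1282763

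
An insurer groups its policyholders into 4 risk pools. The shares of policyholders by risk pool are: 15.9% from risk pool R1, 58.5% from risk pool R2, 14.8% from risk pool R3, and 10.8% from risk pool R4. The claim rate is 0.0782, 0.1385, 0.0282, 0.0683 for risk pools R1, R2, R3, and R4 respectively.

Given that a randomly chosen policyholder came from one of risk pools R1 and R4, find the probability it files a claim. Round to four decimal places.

Let S = {R1, R4}.
P(S) = 0.159 + 0.108 = 0.267.
P(C ∩ S) = 0.0782·0.159 + 0.0683·0.108 = 0.0124338 + 0.0073764 = 0.0198102.
P(C | S) = 0.0198102 / 0.267 = 0.074196…

P(C|S) ≈ 0.0742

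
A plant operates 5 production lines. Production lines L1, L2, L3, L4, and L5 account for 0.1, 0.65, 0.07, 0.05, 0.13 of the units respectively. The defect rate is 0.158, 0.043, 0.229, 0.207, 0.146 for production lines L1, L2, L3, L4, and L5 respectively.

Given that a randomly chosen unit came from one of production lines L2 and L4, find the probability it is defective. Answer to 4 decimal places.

Let S = {L2, L4}.
P(S) = 0.65 + 0.05 = 0.7.
P(D ∩ S) = 0.043·0.65 + 0.207·0.05 = 0.02795 + 0.01035 = 0.0383.
P(D | S) = 0.0383 / 0.7 = 0.054714…

P(D|S) ≈ 0.0547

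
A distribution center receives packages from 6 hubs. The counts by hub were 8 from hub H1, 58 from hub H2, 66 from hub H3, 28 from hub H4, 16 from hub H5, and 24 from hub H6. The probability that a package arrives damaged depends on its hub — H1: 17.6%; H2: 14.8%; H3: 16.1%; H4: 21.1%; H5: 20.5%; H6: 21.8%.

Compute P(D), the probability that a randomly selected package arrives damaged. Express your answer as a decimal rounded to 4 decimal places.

Total: 8 + 58 + 66 + 28 + 16 + 24 = 200.
P(H1) = 8/200 = 0.04. P(H2) = 58/200 = 0.29. P(H3) = 66/200 = 0.33. P(H4) = 28/200 = 0.14. P(H5) = 16/200 = 0.08. P(H6) = 24/200 = 0.12.
By the law of total probability,
P(D) = P(D|H1)·P(H1) + P(D|H2)·P(H2) + P(D|H3)·P(H3) + P(D|H4)·P(H4) + P(D|H5)·P(H5) + P(D|H6)·P(H6)
      = 0.176·0.04 + 0.148·0.29 + 0.161·0.33 + 0.211·0.14 + 0.205·0.08 + 0.218·0.12
      = 0.00704 + 0.04292 + 0.05313 + 0.02954 + 0.0164 + 0.02616 = 0.17519

0.1752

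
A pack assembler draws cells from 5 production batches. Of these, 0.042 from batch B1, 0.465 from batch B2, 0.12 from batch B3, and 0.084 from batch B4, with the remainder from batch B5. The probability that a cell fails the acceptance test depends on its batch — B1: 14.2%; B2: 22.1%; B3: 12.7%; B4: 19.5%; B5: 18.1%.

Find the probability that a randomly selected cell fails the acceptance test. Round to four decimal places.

P(B5) = 1 − (0.042 + 0.465 + 0.12 + 0.084) = 0.289.
P(F) = P(F|B1)·P(B1) + P(F|B2)·P(B2) + P(F|B3)·P(B3) + P(F|B4)·P(B4) + P(F|B5)·P(B5)
      = 0.142·0.042 + 0.221·0.465 + 0.127·0.12 + 0.195·0.084 + 0.181·0.289
      = 0.005964 + 0.102765 + 0.01524 + 0.01638 + 0.052309 = 0.192658

P(F) ≈ 0.1927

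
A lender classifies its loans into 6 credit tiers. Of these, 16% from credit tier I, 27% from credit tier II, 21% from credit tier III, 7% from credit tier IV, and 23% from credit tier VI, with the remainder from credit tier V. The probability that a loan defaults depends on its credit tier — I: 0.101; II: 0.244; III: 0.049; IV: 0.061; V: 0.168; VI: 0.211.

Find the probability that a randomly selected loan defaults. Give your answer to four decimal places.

P(V) = 1 − (0.16 + 0.27 + 0.21 + 0.07 + 0.23) = 0.06.
P(D) = P(D|I)·P(I) + P(D|II)·P(II) + P(D|III)·P(III) + P(D|IV)·P(IV) + P(D|V)·P(V) + P(D|VI)·P(VI)
      = 0.101·0.16 + 0.244·0.27 + 0.049·0.21 + 0.061·0.07 + 0.168·0.06 + 0.211·0.23
      = 0.01616 + 0.06588 + 0.01029 + 0.00427 + 0.01008 + 0.04853 = 0.15521

P(D) ≈ 0.1552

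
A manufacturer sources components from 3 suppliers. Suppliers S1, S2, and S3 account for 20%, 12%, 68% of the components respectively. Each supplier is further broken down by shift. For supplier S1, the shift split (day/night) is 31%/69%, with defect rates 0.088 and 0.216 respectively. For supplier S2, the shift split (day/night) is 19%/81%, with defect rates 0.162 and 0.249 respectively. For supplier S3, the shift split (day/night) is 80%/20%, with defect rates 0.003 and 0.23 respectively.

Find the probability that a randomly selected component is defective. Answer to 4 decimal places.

P(D|S1) = 0.31·0.088 + 0.69·0.216 = 0.02728 + 0.14904 = 0.17632
P(D|S2) = 0.19·0.162 + 0.81·0.249 = 0.03078 + 0.20169 = 0.23247
P(D|S3) = 0.8·0.003 + 0.2·0.23 = 0.0024 + 0.046 = 0.0484
By total probability over the outer partition,
P(D) = 0.2·0.17632 + 0.12·0.23247 + 0.68·0.0484
      = 0.035264 + 0.0278964 + 0.032912 = 0.0960724

P(D) ≈ 0.0961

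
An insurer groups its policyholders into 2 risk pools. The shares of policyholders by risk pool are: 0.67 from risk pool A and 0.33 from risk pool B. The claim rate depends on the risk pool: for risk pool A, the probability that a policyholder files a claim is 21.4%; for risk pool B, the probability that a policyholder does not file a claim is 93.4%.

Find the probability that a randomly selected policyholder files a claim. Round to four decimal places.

P(C|B) = 1 − 0.934 = 0.066.
P(C) = P(C|A)·P(A) + P(C|B)·P(B)
      = 0.214·0.67 + 0.066·0.33
      = 0.14338 + 0.02178 = 0.16516

P(C) ≈ 0.1652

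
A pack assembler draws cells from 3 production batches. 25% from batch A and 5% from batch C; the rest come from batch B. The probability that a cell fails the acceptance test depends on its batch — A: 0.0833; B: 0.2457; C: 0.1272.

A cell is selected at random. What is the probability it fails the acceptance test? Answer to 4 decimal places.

P(F) ≈ 0.1992

P(B) = 1 − (0.25 + 0.05) = 0.7.
Summing over the partition,
P(F) = P(F|A)·P(A) + P(F|B)·P(B) + P(F|C)·P(C)
      = 0.0833·0.25 + 0.2457·0.7 + 0.1272·0.05
      = 0.020825 + 0.17199 + 0.00636 = 0.199175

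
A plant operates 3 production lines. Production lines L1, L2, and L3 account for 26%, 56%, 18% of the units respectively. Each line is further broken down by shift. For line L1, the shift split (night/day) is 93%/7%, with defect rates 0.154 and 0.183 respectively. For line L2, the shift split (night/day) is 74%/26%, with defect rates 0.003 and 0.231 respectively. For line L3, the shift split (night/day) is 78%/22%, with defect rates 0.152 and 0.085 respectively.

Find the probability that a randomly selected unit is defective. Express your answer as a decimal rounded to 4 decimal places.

P(D|L1) = 0.93·0.154 + 0.07·0.183 = 0.14322 + 0.01281 = 0.15603
P(D|L2) = 0.74·0.003 + 0.26·0.231 = 0.00222 + 0.06006 = 0.06228
P(D|L3) = 0.78·0.152 + 0.22·0.085 = 0.11856 + 0.0187 = 0.13726
Then overall,
P(D) = 0.26·0.15603 + 0.56·0.06228 + 0.18·0.13726
      = 0.0405678 + 0.0348768 + 0.0247068 = 0.1001514

0.1002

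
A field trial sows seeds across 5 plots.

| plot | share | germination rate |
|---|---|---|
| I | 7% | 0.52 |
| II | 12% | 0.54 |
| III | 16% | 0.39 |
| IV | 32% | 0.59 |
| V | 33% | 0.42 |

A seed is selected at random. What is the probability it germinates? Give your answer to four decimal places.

P(G) ≈ 0.4910

By the law of total probability,
P(G) = P(G|I)·P(I) + P(G|II)·P(II) + P(G|III)·P(III) + P(G|IV)·P(IV) + P(G|V)·P(V)
      = 0.52·0.07 + 0.54·0.12 + 0.39·0.16 + 0.59·0.32 + 0.42·0.33
      = 0.0364 + 0.0648 + 0.0624 + 0.1888 + 0.1386 = 0.491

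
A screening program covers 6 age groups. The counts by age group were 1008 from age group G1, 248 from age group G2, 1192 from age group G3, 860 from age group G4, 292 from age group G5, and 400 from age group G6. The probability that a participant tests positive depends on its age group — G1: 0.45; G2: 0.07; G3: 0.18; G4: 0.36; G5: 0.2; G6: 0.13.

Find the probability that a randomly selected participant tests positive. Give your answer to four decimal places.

P(T) ≈ 0.2764

Total: 1008 + 248 + 1192 + 860 + 292 + 400 = 4000.
P(G1) = 1008/4000 = 0.252. P(G2) = 248/4000 = 0.062. P(G3) = 1192/4000 = 0.298. P(G4) = 860/4000 = 0.215. P(G5) = 292/4000 = 0.073. P(G6) = 400/4000 = 0.1.
Using total probability over the partition,
P(T) = P(T|G1)·P(G1) + P(T|G2)·P(G2) + P(T|G3)·P(G3) + P(T|G4)·P(G4) + P(T|G5)·P(G5) + P(T|G6)·P(G6)
      = 0.45·0.252 + 0.07·0.062 + 0.18·0.298 + 0.36·0.215 + 0.2·0.073 + 0.13·0.1
      = 0.1134 + 0.00434 + 0.05364 + 0.0774 + 0.0146 + 0.013 = 0.27638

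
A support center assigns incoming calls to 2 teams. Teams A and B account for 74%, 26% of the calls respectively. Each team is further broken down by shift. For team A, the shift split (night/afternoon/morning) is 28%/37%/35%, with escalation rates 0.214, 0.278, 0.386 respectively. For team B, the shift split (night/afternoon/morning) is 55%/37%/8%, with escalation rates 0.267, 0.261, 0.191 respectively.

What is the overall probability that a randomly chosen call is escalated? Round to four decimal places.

P(E|A) = 0.28·0.214 + 0.37·0.278 + 0.35·0.386 = 0.05992 + 0.10286 + 0.1351 = 0.29788
P(E|B) = 0.55·0.267 + 0.37·0.261 + 0.08·0.191 = 0.14685 + 0.09657 + 0.01528 = 0.2587
By total probability over the outer partition,
P(E) = 0.74·0.29788 + 0.26·0.2587
      = 0.2204312 + 0.067262 = 0.2876932

P(E) ≈ 0.2877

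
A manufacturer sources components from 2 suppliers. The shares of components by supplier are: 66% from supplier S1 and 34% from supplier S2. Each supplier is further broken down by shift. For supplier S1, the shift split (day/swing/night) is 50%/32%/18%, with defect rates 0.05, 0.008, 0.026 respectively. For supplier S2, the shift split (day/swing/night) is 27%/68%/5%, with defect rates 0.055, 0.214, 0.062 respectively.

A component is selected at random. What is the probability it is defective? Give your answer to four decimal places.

0.0769

P(D|S1) = 0.5·0.05 + 0.32·0.008 + 0.18·0.026 = 0.025 + 0.00256 + 0.00468 = 0.03224
P(D|S2) = 0.27·0.055 + 0.68·0.214 + 0.05·0.062 = 0.01485 + 0.14552 + 0.0031 = 0.16347
Then overall,
P(D) = 0.66·0.03224 + 0.34·0.16347
      = 0.0212784 + 0.0555798 = 0.0768582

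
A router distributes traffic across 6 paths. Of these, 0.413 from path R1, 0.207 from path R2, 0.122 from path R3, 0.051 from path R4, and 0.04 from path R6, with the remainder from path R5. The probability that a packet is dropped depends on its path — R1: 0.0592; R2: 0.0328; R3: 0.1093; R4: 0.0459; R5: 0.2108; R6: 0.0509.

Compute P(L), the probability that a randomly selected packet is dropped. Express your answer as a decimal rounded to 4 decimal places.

P(L) ≈ 0.0842

P(R5) = 1 − (0.413 + 0.207 + 0.122 + 0.051 + 0.04) = 0.167.
P(L) = P(L|R1)·P(R1) + P(L|R2)·P(R2) + P(L|R3)·P(R3) + P(L|R4)·P(R4) + P(L|R5)·P(R5) + P(L|R6)·P(R6)
      = 0.0592·0.413 + 0.0328·0.207 + 0.1093·0.122 + 0.0459·0.051 + 0.2108·0.167 + 0.0509·0.04
      = 0.0244496 + 0.0067896 + 0.0133346 + 0.0023409 + 0.0352036 + 0.002036 = 0.0841543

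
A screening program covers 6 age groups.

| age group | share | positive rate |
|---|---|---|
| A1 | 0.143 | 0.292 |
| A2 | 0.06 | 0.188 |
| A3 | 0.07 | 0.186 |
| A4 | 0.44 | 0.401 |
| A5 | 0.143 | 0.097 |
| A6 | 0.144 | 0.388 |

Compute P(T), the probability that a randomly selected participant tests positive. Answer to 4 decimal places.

P(T) ≈ 0.3122

P(T) = P(T|A1)·P(A1) + P(T|A2)·P(A2) + P(T|A3)·P(A3) + P(T|A4)·P(A4) + P(T|A5)·P(A5) + P(T|A6)·P(A6)
      = 0.292·0.143 + 0.188·0.06 + 0.186·0.07 + 0.401·0.44 + 0.097·0.143 + 0.388·0.144
      = 0.041756 + 0.01128 + 0.01302 + 0.17644 + 0.013871 + 0.055872 = 0.312239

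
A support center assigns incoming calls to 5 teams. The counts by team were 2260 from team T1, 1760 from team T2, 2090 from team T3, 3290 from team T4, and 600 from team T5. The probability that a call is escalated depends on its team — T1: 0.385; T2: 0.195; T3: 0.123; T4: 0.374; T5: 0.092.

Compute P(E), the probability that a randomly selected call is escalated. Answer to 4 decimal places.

0.2756

Total: 2260 + 1760 + 2090 + 3290 + 600 = 10000.
P(T1) = 2260/10000 = 0.226. P(T2) = 1760/10000 = 0.176. P(T3) = 2090/10000 = 0.209. P(T4) = 3290/10000 = 0.329. P(T5) = 600/10000 = 0.06.
P(E) = P(E|T1)·P(T1) + P(E|T2)·P(T2) + P(E|T3)·P(T3) + P(E|T4)·P(T4) + P(E|T5)·P(T5)
      = 0.385·0.226 + 0.195·0.176 + 0.123·0.209 + 0.374·0.329 + 0.092·0.06
      = 0.08701 + 0.03432 + 0.025707 + 0.123046 + 0.00552 = 0.275603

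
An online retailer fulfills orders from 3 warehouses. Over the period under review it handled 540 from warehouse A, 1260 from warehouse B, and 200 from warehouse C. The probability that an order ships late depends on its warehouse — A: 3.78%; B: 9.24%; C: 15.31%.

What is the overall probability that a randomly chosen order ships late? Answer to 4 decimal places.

0.0837

Total: 540 + 1260 + 200 = 2000.
P(A) = 540/2000 = 0.27. P(B) = 1260/2000 = 0.63. P(C) = 200/2000 = 0.1.
Using total probability over the partition,
P(L) = P(L|A)·P(A) + P(L|B)·P(B) + P(L|C)·P(C)
      = 0.0378·0.27 + 0.0924·0.63 + 0.1531·0.1
      = 0.010206 + 0.058212 + 0.01531 = 0.083728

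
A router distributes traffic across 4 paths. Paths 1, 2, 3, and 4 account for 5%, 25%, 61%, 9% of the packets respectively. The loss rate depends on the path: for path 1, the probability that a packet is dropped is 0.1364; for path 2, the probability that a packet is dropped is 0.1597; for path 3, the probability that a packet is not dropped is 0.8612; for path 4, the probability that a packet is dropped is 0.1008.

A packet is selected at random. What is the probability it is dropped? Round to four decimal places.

P(L) ≈ 0.1405

P(L|3) = 1 − 0.8612 = 0.1388.
P(L) = P(L|1)·P(1) + P(L|2)·P(2) + P(L|3)·P(3) + P(L|4)·P(4)
      = 0.1364·0.05 + 0.1597·0.25 + 0.1388·0.61 + 0.1008·0.09
      = 0.00682 + 0.039925 + 0.084668 + 0.009072 = 0.140485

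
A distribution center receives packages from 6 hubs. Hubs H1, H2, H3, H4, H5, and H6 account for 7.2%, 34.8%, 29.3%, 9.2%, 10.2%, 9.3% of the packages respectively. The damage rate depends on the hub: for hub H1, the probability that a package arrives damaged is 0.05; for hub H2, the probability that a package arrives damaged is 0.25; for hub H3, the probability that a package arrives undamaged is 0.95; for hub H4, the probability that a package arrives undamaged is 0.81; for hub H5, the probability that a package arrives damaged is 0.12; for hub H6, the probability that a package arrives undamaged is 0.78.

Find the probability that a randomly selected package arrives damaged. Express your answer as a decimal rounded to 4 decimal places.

P(D|H3) = 1 − 0.95 = 0.05.
P(D|H4) = 1 − 0.81 = 0.19.
P(D|H6) = 1 − 0.78 = 0.22.
P(D) = P(D|H1)·P(H1) + P(D|H2)·P(H2) + P(D|H3)·P(H3) + P(D|H4)·P(H4) + P(D|H5)·P(H5) + P(D|H6)·P(H6)
      = 0.05·0.072 + 0.25·0.348 + 0.05·0.293 + 0.19·0.092 + 0.12·0.102 + 0.22·0.093
      = 0.0036 + 0.087 + 0.01465 + 0.01748 + 0.01224 + 0.02046 = 0.15543

P(D) ≈ 0.1554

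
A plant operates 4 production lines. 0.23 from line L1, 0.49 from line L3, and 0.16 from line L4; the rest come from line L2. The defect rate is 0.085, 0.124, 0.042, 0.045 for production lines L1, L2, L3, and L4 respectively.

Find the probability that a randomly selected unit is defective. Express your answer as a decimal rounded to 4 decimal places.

P(D) ≈ 0.0622

P(L2) = 1 − (0.23 + 0.49 + 0.16) = 0.12.
Summing over the partition,
P(D) = P(D|L1)·P(L1) + P(D|L2)·P(L2) + P(D|L3)·P(L3) + P(D|L4)·P(L4)
      = 0.085·0.23 + 0.124·0.12 + 0.042·0.49 + 0.045·0.16
      = 0.01955 + 0.01488 + 0.02058 + 0.0072 = 0.06221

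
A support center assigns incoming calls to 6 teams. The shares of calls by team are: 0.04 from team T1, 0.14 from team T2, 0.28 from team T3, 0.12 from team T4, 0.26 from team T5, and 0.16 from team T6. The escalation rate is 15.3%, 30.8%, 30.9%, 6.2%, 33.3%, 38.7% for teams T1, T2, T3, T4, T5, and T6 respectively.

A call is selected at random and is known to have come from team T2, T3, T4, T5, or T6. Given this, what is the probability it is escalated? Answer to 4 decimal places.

0.2975

Let S = {T2, T3, T4, T5, T6}.
P(S) = 0.14 + 0.28 + 0.12 + 0.26 + 0.16 = 0.96.
P(E ∩ S) = 0.308·0.14 + 0.309·0.28 + 0.062·0.12 + 0.333·0.26 + 0.387·0.16 = 0.04312 + 0.08652 + 0.00744 + 0.08658 + 0.06192 = 0.28558.
P(E | S) = 0.28558 / 0.96 = 0.297479…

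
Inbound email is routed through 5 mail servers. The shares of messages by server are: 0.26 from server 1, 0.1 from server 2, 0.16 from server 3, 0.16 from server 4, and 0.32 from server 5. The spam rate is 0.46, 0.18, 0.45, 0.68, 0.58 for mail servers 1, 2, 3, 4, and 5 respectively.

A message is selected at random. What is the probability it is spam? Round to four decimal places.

Summing over the partition,
P(S) = P(S|1)·P(1) + P(S|2)·P(2) + P(S|3)·P(3) + P(S|4)·P(4) + P(S|5)·P(5)
      = 0.46·0.26 + 0.18·0.1 + 0.45·0.16 + 0.68·0.16 + 0.58·0.32
      = 0.1196 + 0.018 + 0.072 + 0.1088 + 0.1856 = 0.504

0.5040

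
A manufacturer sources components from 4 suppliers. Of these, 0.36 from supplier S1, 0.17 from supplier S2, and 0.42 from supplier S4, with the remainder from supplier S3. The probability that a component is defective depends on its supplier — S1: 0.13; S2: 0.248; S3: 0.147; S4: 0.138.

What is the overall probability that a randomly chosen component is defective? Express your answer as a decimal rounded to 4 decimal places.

P(S3) = 1 − (0.36 + 0.17 + 0.42) = 0.05.
By the law of total probability,
P(D) = P(D|S1)·P(S1) + P(D|S2)·P(S2) + P(D|S3)·P(S3) + P(D|S4)·P(S4)
      = 0.13·0.36 + 0.248·0.17 + 0.147·0.05 + 0.138·0.42
      = 0.0468 + 0.04216 + 0.00735 + 0.05796 = 0.15427

P(D) ≈ 0.1543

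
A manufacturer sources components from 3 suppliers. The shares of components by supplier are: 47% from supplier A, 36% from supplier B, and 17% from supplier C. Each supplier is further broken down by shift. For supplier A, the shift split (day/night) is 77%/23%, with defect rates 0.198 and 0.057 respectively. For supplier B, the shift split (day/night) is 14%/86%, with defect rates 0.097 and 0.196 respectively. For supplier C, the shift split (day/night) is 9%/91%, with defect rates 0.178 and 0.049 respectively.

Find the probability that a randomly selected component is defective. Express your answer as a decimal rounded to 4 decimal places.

P(D) ≈ 0.1537

P(D|A) = 0.77·0.198 + 0.23·0.057 = 0.15246 + 0.01311 = 0.16557
P(D|B) = 0.14·0.097 + 0.86·0.196 = 0.01358 + 0.16856 = 0.18214
P(D|C) = 0.09·0.178 + 0.91·0.049 = 0.01602 + 0.04459 = 0.06061
By total probability over the outer partition,
P(D) = 0.47·0.16557 + 0.36·0.18214 + 0.17·0.06061
      = 0.0778179 + 0.0655704 + 0.0103037 = 0.153692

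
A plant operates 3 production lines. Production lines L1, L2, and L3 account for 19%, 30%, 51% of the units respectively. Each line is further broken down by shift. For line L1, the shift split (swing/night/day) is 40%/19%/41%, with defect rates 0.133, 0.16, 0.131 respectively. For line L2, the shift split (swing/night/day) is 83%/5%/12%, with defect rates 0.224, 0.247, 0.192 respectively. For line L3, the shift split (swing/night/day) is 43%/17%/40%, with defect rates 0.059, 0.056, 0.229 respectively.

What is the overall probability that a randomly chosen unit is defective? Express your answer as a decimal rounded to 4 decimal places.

P(D) ≈ 0.1570

P(D|L1) = 0.4·0.133 + 0.19·0.16 + 0.41·0.131 = 0.0532 + 0.0304 + 0.05371 = 0.13731
P(D|L2) = 0.83·0.224 + 0.05·0.247 + 0.12·0.192 = 0.18592 + 0.01235 + 0.02304 = 0.22131
P(D|L3) = 0.43·0.059 + 0.17·0.056 + 0.4·0.229 = 0.02537 + 0.00952 + 0.0916 = 0.12649
Then overall,
P(D) = 0.19·0.13731 + 0.3·0.22131 + 0.51·0.12649
      = 0.0260889 + 0.066393 + 0.0645099 = 0.1569918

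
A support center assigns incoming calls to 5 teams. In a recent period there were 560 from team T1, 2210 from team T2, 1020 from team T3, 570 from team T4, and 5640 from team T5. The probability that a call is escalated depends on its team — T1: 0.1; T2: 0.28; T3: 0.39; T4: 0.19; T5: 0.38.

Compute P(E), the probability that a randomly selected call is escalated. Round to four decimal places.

0.3324

Total: 560 + 2210 + 1020 + 570 + 5640 = 10000.
P(T1) = 560/10000 = 0.056. P(T2) = 2210/10000 = 0.221. P(T3) = 1020/10000 = 0.102. P(T4) = 570/10000 = 0.057. P(T5) = 5640/10000 = 0.564.
Using total probability over the partition,
P(E) = P(E|T1)·P(T1) + P(E|T2)·P(T2) + P(E|T3)·P(T3) + P(E|T4)·P(T4) + P(E|T5)·P(T5)
      = 0.1·0.056 + 0.28·0.221 + 0.39·0.102 + 0.19·0.057 + 0.38·0.564
      = 0.0056 + 0.06188 + 0.03978 + 0.01083 + 0.21432 = 0.33241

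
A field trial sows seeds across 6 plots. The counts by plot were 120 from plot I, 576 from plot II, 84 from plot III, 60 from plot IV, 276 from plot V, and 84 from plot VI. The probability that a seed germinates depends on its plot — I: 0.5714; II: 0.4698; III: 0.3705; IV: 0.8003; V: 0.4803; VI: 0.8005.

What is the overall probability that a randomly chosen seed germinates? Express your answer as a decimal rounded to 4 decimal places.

Total: 120 + 576 + 84 + 60 + 276 + 84 = 1200.
P(I) = 120/1200 = 0.1. P(II) = 576/1200 = 0.48. P(III) = 84/1200 = 0.07. P(IV) = 60/1200 = 0.05. P(V) = 276/1200 = 0.23. P(VI) = 84/1200 = 0.07.
Summing over the partition,
P(G) = P(G|I)·P(I) + P(G|II)·P(II) + P(G|III)·P(III) + P(G|IV)·P(IV) + P(G|V)·P(V) + P(G|VI)·P(VI)
      = 0.5714·0.1 + 0.4698·0.48 + 0.3705·0.07 + 0.8003·0.05 + 0.4803·0.23 + 0.8005·0.07
      = 0.05714 + 0.225504 + 0.025935 + 0.040015 + 0.110469 + 0.056035 = 0.515098

P(G) ≈ 0.5151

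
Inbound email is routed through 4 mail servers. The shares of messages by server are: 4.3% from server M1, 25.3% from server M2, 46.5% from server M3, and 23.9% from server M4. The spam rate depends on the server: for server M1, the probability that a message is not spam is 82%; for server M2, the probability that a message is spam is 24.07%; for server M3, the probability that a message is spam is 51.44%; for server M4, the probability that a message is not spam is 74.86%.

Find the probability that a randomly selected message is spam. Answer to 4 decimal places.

P(S|M1) = 1 − 0.82 = 0.18.
P(S|M4) = 1 − 0.7486 = 0.2514.
By the law of total probability,
P(S) = P(S|M1)·P(M1) + P(S|M2)·P(M2) + P(S|M3)·P(M3) + P(S|M4)·P(M4)
      = 0.18·0.043 + 0.2407·0.253 + 0.5144·0.465 + 0.2514·0.239
      = 0.00774 + 0.0608971 + 0.239196 + 0.0600846 = 0.3679177

0.3679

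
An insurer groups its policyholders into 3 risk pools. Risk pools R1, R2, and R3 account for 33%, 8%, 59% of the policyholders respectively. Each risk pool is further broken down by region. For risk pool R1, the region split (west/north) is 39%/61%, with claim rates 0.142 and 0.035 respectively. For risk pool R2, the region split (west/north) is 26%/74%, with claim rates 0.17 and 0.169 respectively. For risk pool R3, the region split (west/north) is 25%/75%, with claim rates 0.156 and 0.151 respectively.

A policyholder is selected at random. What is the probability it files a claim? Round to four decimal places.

P(C) ≈ 0.1287

P(C|R1) = 0.39·0.142 + 0.61·0.035 = 0.05538 + 0.02135 = 0.07673
P(C|R2) = 0.26·0.17 + 0.74·0.169 = 0.0442 + 0.12506 = 0.16926
P(C|R3) = 0.25·0.156 + 0.75·0.151 = 0.039 + 0.11325 = 0.15225
By total probability over the outer partition,
P(C) = 0.33·0.07673 + 0.08·0.16926 + 0.59·0.15225
      = 0.0253209 + 0.0135408 + 0.0898275 = 0.1286892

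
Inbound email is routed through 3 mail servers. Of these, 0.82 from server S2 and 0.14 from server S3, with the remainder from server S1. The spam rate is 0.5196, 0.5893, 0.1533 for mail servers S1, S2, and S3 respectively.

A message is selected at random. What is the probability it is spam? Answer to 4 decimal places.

0.5255

P(S1) = 1 − (0.82 + 0.14) = 0.04.
Summing over the partition,
P(S) = P(S|S1)·P(S1) + P(S|S2)·P(S2) + P(S|S3)·P(S3)
      = 0.5196·0.04 + 0.5893·0.82 + 0.1533·0.14
      = 0.020784 + 0.483226 + 0.021462 = 0.525472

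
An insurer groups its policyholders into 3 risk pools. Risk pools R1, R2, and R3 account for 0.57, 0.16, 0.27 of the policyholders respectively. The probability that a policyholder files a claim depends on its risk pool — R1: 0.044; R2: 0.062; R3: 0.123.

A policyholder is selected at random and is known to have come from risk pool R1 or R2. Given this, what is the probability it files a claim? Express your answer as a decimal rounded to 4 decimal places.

0.0479

Let S = {R1, R2}.
P(S) = 0.57 + 0.16 = 0.73.
P(C ∩ S) = 0.044·0.57 + 0.062·0.16 = 0.02508 + 0.00992 = 0.035.
P(C | S) = 0.035 / 0.73 = 0.047945…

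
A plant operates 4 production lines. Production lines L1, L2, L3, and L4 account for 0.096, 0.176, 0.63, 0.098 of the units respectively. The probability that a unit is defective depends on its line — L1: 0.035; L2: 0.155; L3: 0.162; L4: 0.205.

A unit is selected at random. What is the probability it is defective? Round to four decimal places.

P(D) = P(D|L1)·P(L1) + P(D|L2)·P(L2) + P(D|L3)·P(L3) + P(D|L4)·P(L4)
      = 0.035·0.096 + 0.155·0.176 + 0.162·0.63 + 0.205·0.098
      = 0.00336 + 0.02728 + 0.10206 + 0.02009 = 0.15279

P(D) ≈ 0.1528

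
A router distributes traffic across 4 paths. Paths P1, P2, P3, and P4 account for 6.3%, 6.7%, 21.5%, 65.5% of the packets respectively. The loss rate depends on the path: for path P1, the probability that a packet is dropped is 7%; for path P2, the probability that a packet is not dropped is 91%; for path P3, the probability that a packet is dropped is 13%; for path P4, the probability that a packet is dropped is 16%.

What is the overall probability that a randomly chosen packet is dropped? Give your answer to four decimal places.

P(L|P2) = 1 − 0.91 = 0.09.
Using total probability over the partition,
P(L) = P(L|P1)·P(P1) + P(L|P2)·P(P2) + P(L|P3)·P(P3) + P(L|P4)·P(P4)
      = 0.07·0.063 + 0.09·0.067 + 0.13·0.215 + 0.16·0.655
      = 0.00441 + 0.00603 + 0.02795 + 0.1048 = 0.14319

0.1432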